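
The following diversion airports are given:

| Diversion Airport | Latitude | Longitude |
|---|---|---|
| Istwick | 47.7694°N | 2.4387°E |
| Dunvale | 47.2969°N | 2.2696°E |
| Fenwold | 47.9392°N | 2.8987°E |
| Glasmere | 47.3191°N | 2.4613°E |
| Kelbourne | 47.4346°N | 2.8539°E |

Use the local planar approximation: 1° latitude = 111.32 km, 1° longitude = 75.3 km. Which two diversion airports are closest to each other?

Dunvale and Glasmere

Pairwise distances:
Dunvale–Glasmere: 14.6450 km
Glasmere–Kelbourne: 32.2377 km
Istwick–Fenwold: 39.4599 km
Dunvale–Kelbourne: 46.5916 km
Istwick–Kelbourne: 48.6469 km
Istwick–Glasmere: 50.1563 km
Istwick–Dunvale: 54.1180 km
Fenwold–Kelbourne: 56.2733 km
Fenwold–Glasmere: 76.4844 km
Dunvale–Fenwold: 85.7695 km
Closest pair: Dunvale–Glasmere at 14.6450 km.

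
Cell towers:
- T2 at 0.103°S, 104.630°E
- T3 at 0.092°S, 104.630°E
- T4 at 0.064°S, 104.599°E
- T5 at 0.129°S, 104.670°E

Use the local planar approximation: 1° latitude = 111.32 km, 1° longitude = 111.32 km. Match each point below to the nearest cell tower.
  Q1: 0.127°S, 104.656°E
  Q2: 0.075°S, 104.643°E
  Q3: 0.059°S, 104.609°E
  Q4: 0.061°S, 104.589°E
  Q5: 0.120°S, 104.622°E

Q1→T5; Q2→T3; Q3→T4; Q4→T4; Q5→T2

Q1 at 0.127°S, 104.656°E:
  T2: √((0.024·111.32)² + (-0.026·111.32)²) = √(7.13787 + 8.37709) = 3.939 km
  T3: √((0.035·111.32)² + (-0.026·111.32)²) = √(15.18037 + 8.37709) = 4.854 km
  T4: √((0.063·111.32)² + (-0.057·111.32)²) = √(49.18441 + 40.26207) = 9.458 km
  T5: √((-0.002·111.32)² + (0.014·111.32)²) = √(0.04957 + 2.42886) = 1.574 km
  → nearest: T5 (1.574 km)
Q2 at 0.075°S, 104.643°E:
  T2: √((-0.028·111.32)² + (-0.013·111.32)²) = √(9.71544 + 2.09427) = 3.437 km
  T3: √((-0.017·111.32)² + (-0.013·111.32)²) = √(3.58133 + 2.09427) = 2.382 km
  T4: √((0.011·111.32)² + (-0.044·111.32)²) = √(1.49945 + 23.99119) = 5.049 km
  T5: √((-0.054·111.32)² + (0.027·111.32)²) = √(36.13549 + 9.03387) = 6.721 km
  → nearest: T3 (2.382 km)
Q3 at 0.059°S, 104.609°E:
  T2: √((-0.044·111.32)² + (0.021·111.32)²) = √(23.99119 + 5.46493) = 5.427 km
  T3: √((-0.033·111.32)² + (0.021·111.32)²) = √(13.49504 + 5.46493) = 4.354 km
  T4: √((-0.005·111.32)² + (-0.010·111.32)²) = √(0.30980 + 1.23921) = 1.245 km
  T5: √((-0.070·111.32)² + (0.061·111.32)²) = √(60.72150 + 46.11116) = 10.336 km
  → nearest: T4 (1.245 km)
Q4 at 0.061°S, 104.589°E:
  T2: √((-0.042·111.32)² + (0.041·111.32)²) = √(21.85974 + 20.83119) = 6.534 km
  T3: √((-0.031·111.32)² + (0.041·111.32)²) = √(11.90885 + 20.83119) = 5.722 km
  T4: √((-0.003·111.32)² + (0.010·111.32)²) = √(0.11153 + 1.23921) = 1.162 km
  T5: √((-0.068·111.32)² + (0.081·111.32)²) = √(57.30127 + 81.30485) = 11.773 km
  → nearest: T4 (1.162 km)
Q5 at 0.120°S, 104.622°E:
  T2: √((0.017·111.32)² + (0.008·111.32)²) = √(3.58133 + 0.79310) = 2.092 km
  T3: √((0.028·111.32)² + (0.008·111.32)²) = √(9.71544 + 0.79310) = 3.242 km
  T4: √((0.056·111.32)² + (-0.023·111.32)²) = √(38.86176 + 6.55544) = 6.739 km
  T5: √((-0.009·111.32)² + (0.048·111.32)²) = √(1.00376 + 28.55150) = 5.436 km
  → nearest: T2 (2.092 km)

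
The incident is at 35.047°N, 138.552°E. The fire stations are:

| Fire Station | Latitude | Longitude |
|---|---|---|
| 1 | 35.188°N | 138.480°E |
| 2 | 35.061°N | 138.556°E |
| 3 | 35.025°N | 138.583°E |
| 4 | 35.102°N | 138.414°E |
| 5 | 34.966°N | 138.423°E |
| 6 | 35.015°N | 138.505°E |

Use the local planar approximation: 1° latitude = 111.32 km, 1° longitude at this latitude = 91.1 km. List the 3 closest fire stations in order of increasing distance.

Distances from 35.047°N, 138.552°E:
1: √((0.141·111.32)² + (-0.072·91.1)²) = √(246.36818 + 43.02310) = 17.012 km
2: √((0.014·111.32)² + (0.004·91.1)²) = √(2.42886 + 0.13279) = 1.601 km
3: √((-0.022·111.32)² + (0.031·91.1)²) = √(5.99780 + 7.97554) = 3.738 km
4: √((0.055·111.32)² + (-0.138·91.1)²) = √(37.48623 + 158.05016) = 13.983 km
5: √((-0.081·111.32)² + (-0.129·91.1)²) = √(81.30485 + 138.10715) = 14.813 km
6: √((-0.032·111.32)² + (-0.047·91.1)²) = √(12.68955 + 18.33295) = 5.570 km
Sorted: 2 (1.601 km) < 3 (3.738 km) < 6 (5.570 km) < 4 (13.983 km) < 5 (14.813 km) < …

2, 3, 6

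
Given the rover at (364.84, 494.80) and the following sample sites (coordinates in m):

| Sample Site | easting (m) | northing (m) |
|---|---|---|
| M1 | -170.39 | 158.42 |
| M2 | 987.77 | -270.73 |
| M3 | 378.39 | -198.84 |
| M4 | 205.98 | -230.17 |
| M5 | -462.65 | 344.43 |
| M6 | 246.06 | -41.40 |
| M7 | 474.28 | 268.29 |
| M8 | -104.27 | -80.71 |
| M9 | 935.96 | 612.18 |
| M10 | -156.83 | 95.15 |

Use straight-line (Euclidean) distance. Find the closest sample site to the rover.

M7

Distances from (364.84, 494.80):
M1: √((-535.23)² + (-336.38)²) = √(286471.1529 + 113151.5044) = 632.16 m
M2: √((622.93)² + (-765.53)²) = √(388041.7849 + 586036.1809) = 986.95 m
M3: √((13.55)² + (-693.64)²) = √(183.6025 + 481136.4496) = 693.77 m
M4: √((-158.86)² + (-724.97)²) = √(25236.4996 + 525581.5009) = 742.17 m
M5: √((-827.49)² + (-150.37)²) = √(684739.7001 + 22611.1369) = 841.04 m
M6: √((-118.78)² + (-536.20)²) = √(14108.6884 + 287510.4400) = 549.20 m
M7: √((109.44)² + (-226.51)²) = √(11977.1136 + 51306.7801) = 251.56 m
M8: √((-469.11)² + (-575.51)²) = √(220064.1921 + 331211.7601) = 742.48 m
M9: √((571.12)² + (117.38)²) = √(326178.0544 + 13778.0644) = 583.06 m
M10: √((-521.67)² + (-399.65)²) = √(272139.5889 + 159720.1225) = 657.16 m
Minimum: M7 at 251.56 m.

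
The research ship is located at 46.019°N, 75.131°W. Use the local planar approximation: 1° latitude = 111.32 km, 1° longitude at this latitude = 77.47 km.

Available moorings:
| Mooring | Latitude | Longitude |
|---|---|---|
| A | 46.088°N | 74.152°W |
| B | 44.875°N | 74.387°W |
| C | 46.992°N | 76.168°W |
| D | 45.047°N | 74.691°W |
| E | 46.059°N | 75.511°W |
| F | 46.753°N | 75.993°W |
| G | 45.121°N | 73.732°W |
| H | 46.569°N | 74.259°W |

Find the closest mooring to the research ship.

E

Distances from 46.019°N, 75.131°W:
A: √((0.069·111.32)² + (0.979·77.47)²) = √(58.99899 + 5752.18037) = 76.231 km
B: √((-1.144·111.32)² + (0.744·77.47)²) = √(16218.04288 + 3322.10216) = 139.786 km
C: √((0.973·111.32)² + (-1.037·77.47)²) = √(11732.00058 + 6453.93556) = 134.855 km
D: √((-0.972·111.32)² + (0.440·77.47)²) = √(11707.89787 + 1161.90993) = 113.445 km
E: √((0.040·111.32)² + (-0.380·77.47)²) = √(19.82743 + 866.63117) = 29.773 km
F: √((0.734·111.32)² + (-0.862·77.47)²) = √(6676.34107 + 4459.45354) = 105.526 km
G: √((-0.898·111.32)² + (1.399·77.47)²) = √(9993.07320 + 11746.33928) = 147.443 km
H: √((0.550·111.32)² + (0.872·77.47)²) = √(3748.62308 + 4563.52130) = 91.171 km
Minimum: E at 29.773 km.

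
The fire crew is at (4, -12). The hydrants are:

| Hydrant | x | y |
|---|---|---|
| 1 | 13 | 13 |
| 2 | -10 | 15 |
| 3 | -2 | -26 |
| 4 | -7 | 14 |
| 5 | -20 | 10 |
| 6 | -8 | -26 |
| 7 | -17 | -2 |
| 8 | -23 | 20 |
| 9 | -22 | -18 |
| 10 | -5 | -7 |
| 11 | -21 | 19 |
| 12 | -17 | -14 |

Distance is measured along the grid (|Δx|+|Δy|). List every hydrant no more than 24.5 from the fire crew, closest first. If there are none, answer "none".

Distances from (4, -12):
1: 34
2: 41
3: 20
4: 37
5: 46
6: 26
7: 31
8: 59
9: 32
10: 14
11: 56
12: 23
Threshold 24.5: 10 (14), 3 (20), 12 (23) are within range.

10, 3, 12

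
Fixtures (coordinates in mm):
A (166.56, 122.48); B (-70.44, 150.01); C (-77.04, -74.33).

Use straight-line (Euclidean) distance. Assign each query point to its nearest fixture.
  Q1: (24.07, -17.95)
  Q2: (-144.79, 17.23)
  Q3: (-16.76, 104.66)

Q1→C; Q2→C; Q3→B

Q1 at (24.07, -17.95):
  A: 200.06 mm
  B: 192.72 mm
  C: 115.77 mm
  → nearest: C (115.77 mm)
Q2 at (-144.79, 17.23):
  A: 328.66 mm
  B: 152.18 mm
  C: 113.90 mm
  → nearest: C (113.90 mm)
Q3 at (-16.76, 104.66):
  A: 184.18 mm
  B: 70.27 mm
  C: 188.87 mm
  → nearest: B (70.27 mm)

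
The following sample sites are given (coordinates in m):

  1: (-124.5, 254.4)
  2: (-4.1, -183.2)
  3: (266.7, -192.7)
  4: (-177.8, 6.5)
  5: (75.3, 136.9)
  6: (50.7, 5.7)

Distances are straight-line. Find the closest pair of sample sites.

5 and 6

Pairwise distances:
1–2: √((120.4)² + (-437.6)²) = √(14496.160 + 191493.760) = 453.9 m
1–3: √((391.2)² + (-447.1)²) = √(153037.440 + 199898.410) = 594.1 m
1–4: √((-53.3)² + (-247.9)²) = √(2840.890 + 61454.410) = 253.6 m
1–5: √((199.8)² + (-117.5)²) = √(39920.040 + 13806.250) = 231.8 m
1–6: √((175.2)² + (-248.7)²) = √(30695.040 + 61851.690) = 304.2 m
2–3: √((270.8)² + (-9.5)²) = √(73332.640 + 90.250) = 271.0 m
2–4: √((-173.7)² + (189.7)²) = √(30171.690 + 35986.090) = 257.2 m
2–5: √((79.4)² + (320.1)²) = √(6304.360 + 102464.010) = 329.8 m
2–6: √((54.8)² + (188.9)²) = √(3003.040 + 35683.210) = 196.7 m
3–4: √((-444.5)² + (199.2)²) = √(197580.250 + 39680.640) = 487.1 m
3–5: √((-191.4)² + (329.6)²) = √(36633.960 + 108636.160) = 381.1 m
3–6: √((-216.0)² + (198.4)²) = √(46656.000 + 39362.560) = 293.3 m
4–5: √((253.1)² + (130.4)²) = √(64059.610 + 17004.160) = 284.7 m
4–6: √((228.5)² + (-0.8)²) = √(52212.250 + 0.640) = 228.5 m
5–6: √((-24.6)² + (-131.2)²) = √(605.160 + 17213.440) = 133.5 m
Closest pair: 5–6 at 133.5 m.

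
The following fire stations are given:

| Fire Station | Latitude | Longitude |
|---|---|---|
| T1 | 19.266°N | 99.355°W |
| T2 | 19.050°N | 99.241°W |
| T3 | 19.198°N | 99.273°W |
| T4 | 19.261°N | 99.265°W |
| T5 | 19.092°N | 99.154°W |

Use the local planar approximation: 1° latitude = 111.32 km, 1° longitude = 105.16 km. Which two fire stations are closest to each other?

Pairwise distances:
T1–T2: √((-0.216·111.32)² + (0.114·105.16)²) = √(578.16780 + 143.71790) = 26.868 km
T1–T3: √((-0.068·111.32)² + (0.082·105.16)²) = √(57.30127 + 74.35820) = 11.474 km
T1–T4: √((-0.005·111.32)² + (0.090·105.16)²) = √(0.30980 + 89.57487) = 9.481 km
T1–T5: √((-0.174·111.32)² + (0.201·105.16)²) = √(375.18450 + 446.77953) = 28.670 km
T2–T3: √((0.148·111.32)² + (-0.032·105.16)²) = √(271.43749 + 11.32403) = 16.816 km
T2–T4: √((0.211·111.32)² + (-0.024·105.16)²) = √(551.71057 + 6.36977) = 23.624 km
T2–T5: √((0.042·111.32)² + (0.087·105.16)²) = √(21.85974 + 83.70274) = 10.274 km
T3–T4: √((0.063·111.32)² + (0.008·105.16)²) = √(49.18441 + 0.70775) = 7.063 km
T3–T5: √((-0.106·111.32)² + (0.119·105.16)²) = √(139.23811 + 156.60120) = 17.200 km
T4–T5: √((-0.169·111.32)² + (0.111·105.16)²) = √(353.93198 + 136.25333) = 22.140 km
Closest pair: T3–T4 at 7.063 km.

T3 and T4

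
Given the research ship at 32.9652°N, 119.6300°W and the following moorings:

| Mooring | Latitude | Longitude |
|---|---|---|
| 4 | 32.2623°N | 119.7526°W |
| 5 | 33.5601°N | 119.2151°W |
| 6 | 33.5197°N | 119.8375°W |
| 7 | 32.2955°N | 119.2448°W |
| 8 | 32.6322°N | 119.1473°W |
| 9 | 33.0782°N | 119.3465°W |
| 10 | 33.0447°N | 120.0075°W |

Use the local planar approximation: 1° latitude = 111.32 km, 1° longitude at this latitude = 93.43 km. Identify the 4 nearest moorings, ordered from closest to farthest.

9, 10, 8, 6

Distances from 32.9652°N, 119.6300°W:
4: √((-0.7029·111.32)² + (-0.1226·93.43)²) = √(6122.566092 + 131.205983) = 79.0808 km
5: √((0.5949·111.32)² + (0.4149·93.43)²) = √(4385.653672 + 1502.655992) = 76.7353 km
6: √((0.5545·111.32)² + (-0.2075·93.43)²) = √(3810.215122 + 375.845106) = 64.6998 km
7: √((-0.6697·111.32)² + (0.3852·93.43)²) = √(5557.852197 + 1295.225108) = 82.7833 km
8: √((-0.3330·111.32)² + (0.4827·93.43)²) = √(1374.152279 + 2033.889224) = 58.3784 km
9: √((0.1130·111.32)² + (0.2835·93.43)²) = √(158.235266 + 701.582624) = 29.3227 km
10: √((0.0795·111.32)² + (-0.3775·93.43)²) = √(78.321438 + 1243.960556) = 36.3632 km
Sorted: 9 (29.3227 km) < 10 (36.3632 km) < 8 (58.3784 km) < 6 (64.6998 km) < 5 (76.7353 km) < 4 (79.0808 km) < …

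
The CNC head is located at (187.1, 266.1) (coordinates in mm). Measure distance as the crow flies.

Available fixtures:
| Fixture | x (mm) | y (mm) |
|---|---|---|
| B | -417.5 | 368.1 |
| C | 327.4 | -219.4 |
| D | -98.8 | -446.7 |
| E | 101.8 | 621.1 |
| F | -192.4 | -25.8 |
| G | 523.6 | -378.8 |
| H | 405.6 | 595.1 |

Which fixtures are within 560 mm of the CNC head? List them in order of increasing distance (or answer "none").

E, H, F, C

Distances from (187.1, 266.1):
B: √((-604.6)² + (102.0)²) = √(365541.160 + 10404.000) = 613.1 mm
C: √((140.3)² + (-485.5)²) = √(19684.090 + 235710.250) = 505.4 mm
D: √((-285.9)² + (-712.8)²) = √(81738.810 + 508083.840) = 768.0 mm
E: √((-85.3)² + (355.0)²) = √(7276.090 + 126025.000) = 365.1 mm
F: √((-379.5)² + (-291.9)²) = √(144020.250 + 85205.610) = 478.8 mm
G: √((336.5)² + (-644.9)²) = √(113232.250 + 415896.010) = 727.4 mm
H: √((218.5)² + (329.0)²) = √(47742.250 + 108241.000) = 394.9 mm
Threshold 560 mm: E (365.1 mm), H (394.9 mm), F (478.8 mm), C (505.4 mm) are within range.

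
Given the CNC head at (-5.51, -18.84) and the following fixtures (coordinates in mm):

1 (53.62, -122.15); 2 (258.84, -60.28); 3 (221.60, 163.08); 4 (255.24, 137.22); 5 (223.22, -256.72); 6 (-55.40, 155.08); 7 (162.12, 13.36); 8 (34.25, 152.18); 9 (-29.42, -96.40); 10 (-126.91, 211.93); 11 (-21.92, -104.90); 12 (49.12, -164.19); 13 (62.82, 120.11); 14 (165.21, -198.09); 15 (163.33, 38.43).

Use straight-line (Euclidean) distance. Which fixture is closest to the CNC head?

9

Distances from (-5.51, -18.84):
1: √((59.13)² + (-103.31)²) = √(3496.3569 + 10672.9561) = 119.03 mm
2: √((264.35)² + (-41.44)²) = √(69880.9225 + 1717.2736) = 267.58 mm
3: √((227.11)² + (181.92)²) = √(51578.9521 + 33094.8864) = 290.99 mm
4: √((260.75)² + (156.06)²) = √(67990.5625 + 24354.7236) = 303.88 mm
5: √((228.73)² + (-237.88)²) = √(52317.4129 + 56586.8944) = 330.01 mm
6: √((-49.89)² + (173.92)²) = √(2489.0121 + 30248.1664) = 180.93 mm
7: √((167.63)² + (32.20)²) = √(28099.8169 + 1036.8400) = 170.69 mm
8: √((39.76)² + (171.02)²) = √(1580.8576 + 29247.8404) = 175.58 mm
9: √((-23.91)² + (-77.56)²) = √(571.6881 + 6015.5536) = 81.16 mm
10: √((-121.40)² + (230.77)²) = √(14737.9600 + 53254.7929) = 260.75 mm
11: √((-16.41)² + (-86.06)²) = √(269.2881 + 7406.3236) = 87.61 mm
12: √((54.63)² + (-145.35)²) = √(2984.4369 + 21126.6225) = 155.28 mm
13: √((68.33)² + (138.95)²) = √(4668.9889 + 19307.1025) = 154.84 mm
14: √((170.72)² + (-179.25)²) = √(29145.3184 + 32130.5625) = 247.54 mm
15: √((168.84)² + (57.27)²) = √(28506.9456 + 3279.8529) = 178.29 mm
Minimum: 9 at 81.16 mm.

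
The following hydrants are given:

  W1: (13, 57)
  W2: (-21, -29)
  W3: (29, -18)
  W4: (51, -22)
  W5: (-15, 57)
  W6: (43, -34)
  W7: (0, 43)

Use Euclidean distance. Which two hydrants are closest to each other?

Pairwise distances:
W1–W2: 92.5
W1–W3: 76.7
W1–W4: 87.7
W1–W5: 28.0
W1–W6: 95.8
W1–W7: 19.1
W2–W3: 51.2
W2–W4: 72.3
W2–W5: 86.2
W2–W6: 64.2
W2–W7: 75.0
W3–W4: 22.4
W3–W5: 87.0
W3–W6: 21.3
W3–W7: 67.5
W4–W5: 102.9
W4–W6: 14.4
W4–W7: 82.6
W5–W6: 107.9
W5–W7: 20.5
W6–W7: 88.2
Closest pair: W4–W6 at 14.4.

W4 and W6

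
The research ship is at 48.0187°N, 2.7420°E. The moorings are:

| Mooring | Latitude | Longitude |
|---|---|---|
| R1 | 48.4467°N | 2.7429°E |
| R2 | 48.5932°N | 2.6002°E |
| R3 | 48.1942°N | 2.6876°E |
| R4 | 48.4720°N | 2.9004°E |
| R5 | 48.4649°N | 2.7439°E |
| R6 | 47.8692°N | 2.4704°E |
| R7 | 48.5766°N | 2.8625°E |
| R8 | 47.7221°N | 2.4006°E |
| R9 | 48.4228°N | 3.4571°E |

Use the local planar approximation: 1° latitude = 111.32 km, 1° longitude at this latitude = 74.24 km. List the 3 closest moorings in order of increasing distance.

Distances from 48.0187°N, 2.7420°E:
R1: 47.6450 km
R2: 64.8140 km
R3: 19.9497 km
R4: 51.8135 km
R5: 49.6712 km
R6: 26.1446 km
R7: 62.7464 km
R8: 41.6239 km
R9: 69.5848 km
Sorted: R3 (19.9497 km) < R6 (26.1446 km) < R8 (41.6239 km) < R1 (47.6450 km) < R5 (49.6712 km) < …

R3, R6, R8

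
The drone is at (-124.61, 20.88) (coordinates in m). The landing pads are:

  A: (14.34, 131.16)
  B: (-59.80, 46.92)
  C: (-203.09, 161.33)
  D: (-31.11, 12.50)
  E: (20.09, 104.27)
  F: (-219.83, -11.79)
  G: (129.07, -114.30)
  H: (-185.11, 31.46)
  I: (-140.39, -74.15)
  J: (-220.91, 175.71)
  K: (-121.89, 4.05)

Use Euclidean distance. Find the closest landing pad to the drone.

K

Distances from (-124.61, 20.88):
A: √((138.95)² + (110.28)²) = √(19307.1025 + 12161.6784) = 177.39 m
B: √((64.81)² + (26.04)²) = √(4200.3361 + 678.0816) = 69.85 m
C: √((-78.48)² + (140.45)²) = √(6159.1104 + 19726.2025) = 160.89 m
D: √((93.50)² + (-8.38)²) = √(8742.2500 + 70.2244) = 93.87 m
E: √((144.70)² + (83.39)²) = √(20938.0900 + 6953.8921) = 167.01 m
F: √((-95.22)² + (-32.67)²) = √(9066.8484 + 1067.3289) = 100.67 m
G: √((253.68)² + (-135.18)²) = √(64353.5424 + 18273.6324) = 287.45 m
H: √((-60.50)² + (10.58)²) = √(3660.2500 + 111.9364) = 61.42 m
I: √((-15.78)² + (-95.03)²) = √(249.0084 + 9030.7009) = 96.33 m
J: √((-96.30)² + (154.83)²) = √(9273.6900 + 23972.3289) = 182.33 m
K: √((2.72)² + (-16.83)²) = √(7.3984 + 283.2489) = 17.05 m
Minimum: K at 17.05 m.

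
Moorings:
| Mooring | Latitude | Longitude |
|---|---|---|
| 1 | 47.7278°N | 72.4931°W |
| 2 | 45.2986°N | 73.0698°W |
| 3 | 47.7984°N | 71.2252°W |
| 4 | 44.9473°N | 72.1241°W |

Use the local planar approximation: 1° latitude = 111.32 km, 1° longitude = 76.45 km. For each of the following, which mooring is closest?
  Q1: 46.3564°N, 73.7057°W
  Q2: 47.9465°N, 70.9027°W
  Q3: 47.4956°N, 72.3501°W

Q1 at 46.3564°N, 73.7057°W:
  1: √((1.3714·111.32)² + (1.2126·76.45)²) = √(23306.372617 + 8593.896269) = 178.6065 km
  2: √((-1.0578·111.32)² + (0.6359·76.45)²) = √(13866.074226 + 2363.374958) = 127.3949 km
  3: √((1.4420·111.32)² + (2.4805·76.45)²) = √(25767.774789 + 35961.139291) = 248.4530 km
  4: √((-1.4091·111.32)² + (1.5816·76.45)²) = √(24605.377086 + 14620.030953) = 198.0541 km
  → nearest: 2 (127.3949 km)
Q2 at 47.9465°N, 70.9027°W:
  1: √((-0.2187·111.32)² + (-1.5904·76.45)²) = √(592.712329 + 14783.174850) = 123.9995 km
  2: √((-2.6479·111.32)² + (-2.1671·76.45)²) = √(86885.950108 + 27448.137698) = 338.1332 km
  3: √((-0.1481·111.32)² + (-0.3225·76.45)²) = √(271.804418 + 607.875189) = 29.6594 km
  4: √((-2.9992·111.32)² + (-1.2214·76.45)²) = √(111469.807247 + 8719.082979) = 346.6827 km
  → nearest: 3 (29.6594 km)
Q3 at 47.4956°N, 72.3501°W:
  1: √((0.2322·111.32)² + (-0.1430·76.45)²) = √(668.145159 + 119.516277) = 28.0653 km
  2: √((-2.1970·111.32)² + (-0.7197·76.45)²) = √(59814.504466 + 3027.317594) = 250.6827 km
  3: √((0.3028·111.32)² + (1.1249·76.45)²) = √(1136.208770 + 7395.760062) = 92.3687 km
  4: √((-2.5483·111.32)² + (0.2260·76.45)²) = √(80472.501895 + 298.518917) = 284.2024 km
  → nearest: 1 (28.0653 km)

Q1→2; Q2→3; Q3→1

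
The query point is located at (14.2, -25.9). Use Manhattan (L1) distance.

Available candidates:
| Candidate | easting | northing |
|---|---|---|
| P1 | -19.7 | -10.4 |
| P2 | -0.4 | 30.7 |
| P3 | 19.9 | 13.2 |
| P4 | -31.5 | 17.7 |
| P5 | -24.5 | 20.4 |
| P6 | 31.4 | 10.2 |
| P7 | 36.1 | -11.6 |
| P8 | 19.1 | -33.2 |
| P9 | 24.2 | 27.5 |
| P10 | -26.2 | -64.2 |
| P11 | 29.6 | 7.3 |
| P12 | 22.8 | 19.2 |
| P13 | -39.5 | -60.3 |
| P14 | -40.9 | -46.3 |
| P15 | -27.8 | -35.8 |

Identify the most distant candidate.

P4

Distances from (14.2, -25.9):
P1: 49.4
P2: 71.2
P3: 44.8
P4: 89.3
P5: 85.0
P6: 53.3
P7: 36.2
P8: 12.2
P9: 63.4
P10: 78.7
P11: 48.6
P12: 53.7
P13: 88.1
P14: 75.5
P15: 51.9
Maximum: P4 at 89.3.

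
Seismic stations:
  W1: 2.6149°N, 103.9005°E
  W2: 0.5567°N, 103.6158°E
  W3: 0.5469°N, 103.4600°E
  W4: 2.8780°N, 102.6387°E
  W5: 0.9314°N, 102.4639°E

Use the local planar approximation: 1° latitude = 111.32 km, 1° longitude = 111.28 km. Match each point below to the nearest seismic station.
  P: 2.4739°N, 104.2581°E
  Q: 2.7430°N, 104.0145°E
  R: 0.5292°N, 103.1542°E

P at 2.4739°N, 104.2581°E:
  W1: 42.7774 km
  W2: 225.0732 km
  W3: 232.1719 km
  W4: 185.7366 km
  W5: 263.3406 km
  → nearest: W1 (42.7774 km)
Q at 2.7430°N, 104.0145°E:
  W1: 19.0862 km
  W2: 247.3899 km
  W3: 252.1368 km
  W4: 153.8348 km
  W5: 265.4119 km
  → nearest: W1 (19.0862 km)
R at 0.5292°N, 103.1542°E:
  W1: 246.5859 km
  W2: 51.4580 km
  W3: 34.0864 km
  W4: 267.6872 km
  W5: 88.9123 km
  → nearest: W3 (34.0864 km)

P→W1; Q→W1; R→W3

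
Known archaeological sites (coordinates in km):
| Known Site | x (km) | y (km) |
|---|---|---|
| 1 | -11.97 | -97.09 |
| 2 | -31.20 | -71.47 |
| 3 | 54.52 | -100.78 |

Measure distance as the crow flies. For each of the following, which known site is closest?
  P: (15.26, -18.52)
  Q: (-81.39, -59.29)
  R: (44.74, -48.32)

P at (15.26, -18.52):
  1: 83.15 km
  2: 70.44 km
  3: 91.15 km
  → nearest: 2 (70.44 km)
Q at (-81.39, -59.29):
  1: 79.04 km
  2: 51.65 km
  3: 142.10 km
  → nearest: 2 (51.65 km)
R at (44.74, -48.32):
  1: 74.80 km
  2: 79.39 km
  3: 53.36 km
  → nearest: 3 (53.36 km)

P→2; Q→2; R→3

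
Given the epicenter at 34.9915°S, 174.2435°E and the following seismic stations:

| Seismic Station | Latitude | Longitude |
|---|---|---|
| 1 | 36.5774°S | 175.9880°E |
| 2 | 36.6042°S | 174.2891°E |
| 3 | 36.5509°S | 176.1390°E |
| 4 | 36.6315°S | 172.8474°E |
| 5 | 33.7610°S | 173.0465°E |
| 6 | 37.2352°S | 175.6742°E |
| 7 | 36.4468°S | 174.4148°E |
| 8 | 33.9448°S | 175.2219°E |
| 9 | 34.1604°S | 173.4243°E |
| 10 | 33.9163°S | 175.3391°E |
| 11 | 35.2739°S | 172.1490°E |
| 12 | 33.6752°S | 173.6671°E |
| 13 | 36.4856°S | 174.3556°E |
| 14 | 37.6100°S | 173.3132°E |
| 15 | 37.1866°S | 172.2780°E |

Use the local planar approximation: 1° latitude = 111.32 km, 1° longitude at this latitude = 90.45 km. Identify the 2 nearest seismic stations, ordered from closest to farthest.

9, 8

Distances from 34.9915°S, 174.2435°E:
1: √((-1.5859·111.32)² + (1.7445·90.45)²) = √(31167.214761 + 24897.691990) = 236.7803 km
2: √((-1.6127·111.32)² + (0.0456·90.45)²) = √(32229.499940 + 17.011665) = 179.5731 km
3: √((-1.5594·111.32)² + (1.8955·90.45)²) = √(30134.324115 + 29394.408132) = 243.9851 km
4: √((-1.6400·111.32)² + (-1.3961·90.45)²) = √(33329.906199 + 15945.942605) = 221.9816 km
5: √((1.2305·111.32)² + (-1.1970·90.45)²) = √(18763.317670 + 11722.100573) = 174.6007 km
6: √((-2.2437·111.32)² + (1.4307·90.45)²) = √(62384.395507 + 16746.123768) = 281.3015 km
7: √((-1.4553·111.32)² + (0.1713·90.45)²) = √(26245.294720 + 240.066670) = 162.7432 km
8: √((1.0467·111.32)² + (0.9784·90.45)²) = √(13576.594400 + 7831.591574) = 146.3154 km
9: √((0.8311·111.32)² + (-0.8192·90.45)²) = √(8559.589946 + 5490.312059) = 118.5323 km
10: √((1.0752·111.32)² + (1.0956·90.45)²) = √(14325.998678 + 9820.219373) = 155.3905 km
11: √((-0.2824·111.32)² + (-2.0945·90.45)²) = √(988.270382 + 35890.364729) = 192.0381 km
12: √((1.3163·111.32)² + (-0.5764·90.45)²) = √(21471.192119 + 2718.097848) = 155.5291 km
13: √((-1.4941·111.32)² + (0.1121·90.45)²) = √(27663.410850 + 102.808345) = 166.6320 km
14: √((-2.6185·111.32)² + (-0.9303·90.45)²) = √(84967.247934 + 7080.487890) = 303.3937 km
15: √((-2.1951·111.32)² + (-1.9655·90.45)²) = √(59711.092161 + 31605.541731) = 302.1864 km
Sorted: 9 (118.5323 km) < 8 (146.3154 km) < 10 (155.3905 km) < 12 (155.5291 km) < …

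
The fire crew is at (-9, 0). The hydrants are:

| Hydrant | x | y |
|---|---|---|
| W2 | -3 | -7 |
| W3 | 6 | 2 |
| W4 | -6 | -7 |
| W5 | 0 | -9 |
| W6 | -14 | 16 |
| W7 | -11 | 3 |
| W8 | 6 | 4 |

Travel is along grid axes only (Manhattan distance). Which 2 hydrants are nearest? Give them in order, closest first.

W7, W4

Distances from (-9, 0):
W2: |6| + |-7| = 6 + 7 = 13
W3: |15| + |2| = 15 + 2 = 17
W4: |3| + |-7| = 3 + 7 = 10
W5: |9| + |-9| = 9 + 9 = 18
W6: |-5| + |16| = 5 + 16 = 21
W7: |-2| + |3| = 2 + 3 = 5
W8: |15| + |4| = 15 + 4 = 19
Sorted: W7 (5) < W4 (10) < W2 (13) < W3 (17) < …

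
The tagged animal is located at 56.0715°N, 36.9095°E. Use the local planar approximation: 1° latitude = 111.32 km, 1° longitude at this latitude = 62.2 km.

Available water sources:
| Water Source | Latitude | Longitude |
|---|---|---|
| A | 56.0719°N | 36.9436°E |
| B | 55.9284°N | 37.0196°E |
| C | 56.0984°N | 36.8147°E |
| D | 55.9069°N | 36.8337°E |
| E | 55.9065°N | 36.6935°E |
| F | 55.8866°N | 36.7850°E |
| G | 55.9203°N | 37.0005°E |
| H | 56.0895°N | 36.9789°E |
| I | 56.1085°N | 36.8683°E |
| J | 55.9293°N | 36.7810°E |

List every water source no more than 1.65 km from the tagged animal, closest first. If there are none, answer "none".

Distances from 56.0715°N, 36.9095°E:
A: √((0.0004·111.32)² + (0.0341·62.2)²) = √(0.001983 + 4.498726) = 2.1215 km
B: √((-0.1431·111.32)² + (0.1101·62.2)²) = √(253.761459 + 46.898117) = 17.3395 km
C: √((0.0269·111.32)² + (-0.0948·62.2)²) = √(8.967078 + 34.769420) = 6.6134 km
D: √((-0.1646·111.32)² + (-0.0758·62.2)²) = √(335.742297 + 22.228962) = 18.9201 km
E: √((-0.1650·111.32)² + (-0.2160·62.2)²) = √(337.376077 + 180.504599) = 22.7570 km
F: √((-0.1849·111.32)² + (-0.1245·62.2)²) = √(423.662688 + 59.967987) = 21.9916 km
G: √((-0.1512·111.32)² + (0.0910·62.2)²) = √(283.302220 + 32.037864) = 17.7578 km
H: √((0.0180·111.32)² + (0.0694·62.2)²) = √(4.015054 + 18.633726) = 4.7591 km
I: √((0.0370·111.32)² + (-0.0412·62.2)²) = √(16.964843 + 6.567124) = 4.8510 km
J: √((-0.1422·111.32)² + (-0.1285·62.2)²) = √(250.579529 + 63.883253) = 17.7331 km
Threshold 1.65 km: none within range.

none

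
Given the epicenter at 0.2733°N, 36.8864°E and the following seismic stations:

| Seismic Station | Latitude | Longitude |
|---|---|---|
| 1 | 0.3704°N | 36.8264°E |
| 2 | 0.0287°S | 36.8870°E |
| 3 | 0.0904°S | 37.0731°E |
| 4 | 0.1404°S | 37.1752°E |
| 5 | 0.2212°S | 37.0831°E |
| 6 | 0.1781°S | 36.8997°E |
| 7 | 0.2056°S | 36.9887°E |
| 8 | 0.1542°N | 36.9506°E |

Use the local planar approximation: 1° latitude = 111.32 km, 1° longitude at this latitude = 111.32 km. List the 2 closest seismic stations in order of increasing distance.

Distances from 0.2733°N, 36.8864°E:
1: √((0.0971·111.32)² + (-0.0600·111.32)²) = √(116.838199 + 44.611713) = 12.7063 km
2: √((-0.3020·111.32)² + (0.0006·111.32)²) = √(1130.212955 + 0.004461) = 33.6187 km
3: √((-0.3637·111.32)² + (0.1867·111.32)²) = √(1639.203971 + 431.951545) = 45.5099 km
4: √((-0.4137·111.32)² + (0.2888·111.32)²) = √(2120.886546 + 1033.572089) = 56.1646 km
5: √((-0.4945·111.32)² + (0.1967·111.32)²) = √(3030.253679 + 479.463018) = 59.2429 km
6: √((-0.4514·111.32)² + (0.0133·111.32)²) = √(2525.047224 + 2.192046) = 50.2717 km
7: √((-0.4789·111.32)² + (0.1023·111.32)²) = √(2842.078501 + 129.687364) = 54.5139 km
8: √((-0.1191·111.32)² + (0.0642·111.32)²) = √(175.780185 + 51.075950) = 15.0617 km
Sorted: 1 (12.7063 km) < 8 (15.0617 km) < 2 (33.6187 km) < 3 (45.5099 km) < …

1, 8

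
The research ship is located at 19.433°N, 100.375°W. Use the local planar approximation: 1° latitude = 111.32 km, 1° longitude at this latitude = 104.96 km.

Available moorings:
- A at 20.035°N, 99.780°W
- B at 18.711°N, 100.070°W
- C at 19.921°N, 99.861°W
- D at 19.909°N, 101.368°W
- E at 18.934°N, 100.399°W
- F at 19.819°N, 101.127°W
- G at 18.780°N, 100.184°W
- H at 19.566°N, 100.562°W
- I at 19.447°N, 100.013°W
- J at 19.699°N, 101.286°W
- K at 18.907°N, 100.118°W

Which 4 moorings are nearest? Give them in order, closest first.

H, I, E, K

Distances from 19.433°N, 100.375°W:
A: 91.603 km
B: 86.514 km
C: 76.561 km
D: 116.922 km
E: 55.606 km
F: 89.868 km
G: 75.406 km
H: 24.585 km
I: 38.027 km
J: 100.099 km
K: 64.469 km
Sorted: H (24.585 km) < I (38.027 km) < E (55.606 km) < K (64.469 km) < G (75.406 km) < C (76.561 km) < …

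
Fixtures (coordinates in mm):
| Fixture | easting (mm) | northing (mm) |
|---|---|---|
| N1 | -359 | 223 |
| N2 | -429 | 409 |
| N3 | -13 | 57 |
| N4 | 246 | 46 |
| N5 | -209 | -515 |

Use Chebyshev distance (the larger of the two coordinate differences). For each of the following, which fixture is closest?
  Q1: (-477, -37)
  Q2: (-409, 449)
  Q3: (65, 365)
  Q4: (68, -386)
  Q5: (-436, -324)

Q1→N1; Q2→N2; Q3→N3; Q4→N5; Q5→N5

Q1 at (-477, -37):
  N1: max(|118|, |260|) = 260 mm
  N2: max(|48|, |446|) = 446 mm
  N3: max(|464|, |94|) = 464 mm
  N4: max(|723|, |83|) = 723 mm
  N5: max(|268|, |-478|) = 478 mm
  → nearest: N1 (260 mm)
Q2 at (-409, 449):
  N1: max(|50|, |-226|) = 226 mm
  N2: max(|-20|, |-40|) = 40 mm
  N3: max(|396|, |-392|) = 396 mm
  N4: max(|655|, |-403|) = 655 mm
  N5: max(|200|, |-964|) = 964 mm
  → nearest: N2 (40 mm)
Q3 at (65, 365):
  N1: max(|-424|, |-142|) = 424 mm
  N2: max(|-494|, |44|) = 494 mm
  N3: max(|-78|, |-308|) = 308 mm
  N4: max(|181|, |-319|) = 319 mm
  N5: max(|-274|, |-880|) = 880 mm
  → nearest: N3 (308 mm)
Q4 at (68, -386):
  N1: max(|-427|, |609|) = 609 mm
  N2: max(|-497|, |795|) = 795 mm
  N3: max(|-81|, |443|) = 443 mm
  N4: max(|178|, |432|) = 432 mm
  N5: max(|-277|, |-129|) = 277 mm
  → nearest: N5 (277 mm)
Q5 at (-436, -324):
  N1: max(|77|, |547|) = 547 mm
  N2: max(|7|, |733|) = 733 mm
  N3: max(|423|, |381|) = 423 mm
  N4: max(|682|, |370|) = 682 mm
  N5: max(|227|, |-191|) = 227 mm
  → nearest: N5 (227 mm)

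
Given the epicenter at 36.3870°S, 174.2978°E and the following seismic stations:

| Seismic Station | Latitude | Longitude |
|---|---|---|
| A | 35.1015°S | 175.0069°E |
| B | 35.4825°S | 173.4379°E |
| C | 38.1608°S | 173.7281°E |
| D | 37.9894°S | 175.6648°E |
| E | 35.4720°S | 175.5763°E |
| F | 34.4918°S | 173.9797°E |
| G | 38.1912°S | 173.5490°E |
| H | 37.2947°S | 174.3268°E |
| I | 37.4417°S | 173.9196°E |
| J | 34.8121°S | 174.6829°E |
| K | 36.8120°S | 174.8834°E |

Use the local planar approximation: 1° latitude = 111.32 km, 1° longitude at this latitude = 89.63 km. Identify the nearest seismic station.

K

Distances from 36.3870°S, 174.2978°E:
A: √((1.2855·111.32)² + (0.7091·89.63)²) = √(20478.142335 + 4039.445598) = 156.5809 km
B: √((0.9045·111.32)² + (-0.8599·89.63)²) = √(10138.262638 + 5940.222203) = 126.8010 km
C: √((-1.7738·111.32)² + (-0.5697·89.63)²) = √(38990.220967 + 2607.349392) = 203.9548 km
D: √((-1.6024·111.32)² + (1.3670·89.63)²) = √(31819.127576 + 15012.182036) = 216.4054 km
E: √((0.9150·111.32)² + (1.2785·89.63)²) = √(10375.011421 + 13131.316151) = 153.3177 km
F: √((1.8952·111.32)² + (-0.3181·89.63)²) = √(44509.886902 + 812.894399) = 212.8915 km
G: √((-1.8042·111.32)² + (-0.7488·89.63)²) = √(40338.129166 + 4504.415708) = 211.7606 km
H: √((-0.9077·111.32)² + (0.0290·89.63)²) = √(10210.125168 + 6.756205) = 101.0786 km
I: √((-1.0547·111.32)² + (-0.3782·89.63)²) = √(13784.921184 + 1149.078879) = 122.2047 km
J: √((1.5749·111.32)² + (0.3851·89.63)²) = √(30736.354840 + 1191.389670) = 178.6834 km
K: √((-0.4250·111.32)² + (0.5856·89.63)²) = √(2238.330721 + 2754.919601) = 70.6629 km
Minimum: K at 70.6629 km.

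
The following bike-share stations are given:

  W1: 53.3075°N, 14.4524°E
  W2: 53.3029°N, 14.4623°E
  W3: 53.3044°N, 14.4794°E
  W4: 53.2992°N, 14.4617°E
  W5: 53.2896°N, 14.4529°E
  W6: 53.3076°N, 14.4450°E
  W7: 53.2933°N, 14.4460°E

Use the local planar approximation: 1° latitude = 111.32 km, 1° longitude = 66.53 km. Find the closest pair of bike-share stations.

Pairwise distances:
W1–W2: √((-0.0046·111.32)² + (0.0099·66.53)²) = √(0.262218 + 0.433816) = 0.8343 km
W1–W3: √((-0.0031·111.32)² + (0.0270·66.53)²) = √(0.119088 + 3.226730) = 1.8292 km
W1–W4: √((-0.0083·111.32)² + (0.0093·66.53)²) = √(0.853695 + 0.382826) = 1.1120 km
W1–W5: √((-0.0179·111.32)² + (0.0005·66.53)²) = √(3.970566 + 0.001107) = 1.9929 km
W1–W6: √((0.0001·111.32)² + (-0.0074·66.53)²) = √(0.000124 + 0.242381) = 0.4924 km
W1–W7: √((-0.0142·111.32)² + (-0.0064·66.53)²) = √(2.498752 + 0.181299) = 1.6371 km
W2–W3: √((0.0015·111.32)² + (0.0171·66.53)²) = √(0.027882 + 1.294277) = 1.1499 km
W2–W4: √((-0.0037·111.32)² + (-0.0006·66.53)²) = √(0.169648 + 0.001593) = 0.4138 km
W2–W5: √((-0.0133·111.32)² + (-0.0094·66.53)²) = √(2.192046 + 0.391103) = 1.6072 km
W2–W6: √((0.0047·111.32)² + (-0.0173·66.53)²) = √(0.273742 + 1.324730) = 1.2643 km
W2–W7: √((-0.0096·111.32)² + (-0.0163·66.53)²) = √(1.142060 + 1.176008) = 1.5225 km
W3–W4: √((-0.0052·111.32)² + (-0.0177·66.53)²) = √(0.335084 + 1.386697) = 1.3122 km
W3–W5: √((-0.0148·111.32)² + (-0.0265·66.53)²) = √(2.714375 + 3.108328) = 2.4130 km
W3–W6: √((0.0032·111.32)² + (-0.0344·66.53)²) = √(0.126896 + 5.237836) = 2.3162 km
W3–W7: √((-0.0111·111.32)² + (-0.0334·66.53)²) = √(1.526836 + 4.937737) = 2.5426 km
W4–W5: √((-0.0096·111.32)² + (-0.0088·66.53)²) = √(1.142060 + 0.342768) = 1.2185 km
W4–W6: √((0.0084·111.32)² + (-0.0167·66.53)²) = √(0.874390 + 1.234434) = 1.4522 km
W4–W7: √((-0.0059·111.32)² + (-0.0157·66.53)²) = √(0.431370 + 1.091024) = 1.2339 km
W5–W6: √((0.0180·111.32)² + (-0.0079·66.53)²) = √(4.015054 + 0.276242) = 2.0715 km
W5–W7: √((0.0037·111.32)² + (-0.0069·66.53)²) = √(0.169648 + 0.210733) = 0.6168 km
W6–W7: √((-0.0143·111.32)² + (0.0010·66.53)²) = √(2.534069 + 0.004426) = 1.5933 km
Closest pair: W2–W4 at 0.4138 km.

W2 and W4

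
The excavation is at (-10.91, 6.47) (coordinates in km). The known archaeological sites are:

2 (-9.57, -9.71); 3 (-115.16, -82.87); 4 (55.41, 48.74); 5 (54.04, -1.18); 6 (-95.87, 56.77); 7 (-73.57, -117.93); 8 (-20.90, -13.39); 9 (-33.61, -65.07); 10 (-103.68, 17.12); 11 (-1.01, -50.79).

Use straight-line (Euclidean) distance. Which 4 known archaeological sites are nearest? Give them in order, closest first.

2, 8, 11, 5

Distances from (-10.91, 6.47):
2: 16.24 km
3: 137.29 km
4: 78.65 km
5: 65.40 km
6: 98.73 km
7: 139.29 km
8: 22.23 km
9: 75.06 km
10: 93.38 km
11: 58.11 km
Sorted: 2 (16.24 km) < 8 (22.23 km) < 11 (58.11 km) < 5 (65.40 km) < 9 (75.06 km) < 4 (78.65 km) < …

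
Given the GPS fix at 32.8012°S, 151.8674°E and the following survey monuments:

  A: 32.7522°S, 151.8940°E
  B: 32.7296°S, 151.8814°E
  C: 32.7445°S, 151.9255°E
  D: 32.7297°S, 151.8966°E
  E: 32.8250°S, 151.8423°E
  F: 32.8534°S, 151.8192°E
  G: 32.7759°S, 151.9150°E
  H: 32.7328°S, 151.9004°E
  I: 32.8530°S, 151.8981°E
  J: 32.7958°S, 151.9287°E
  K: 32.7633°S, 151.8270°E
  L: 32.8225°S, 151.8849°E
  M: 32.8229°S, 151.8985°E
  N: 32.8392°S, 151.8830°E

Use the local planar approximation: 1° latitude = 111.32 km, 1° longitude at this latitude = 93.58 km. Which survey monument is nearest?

Distances from 32.8012°S, 151.8674°E:
A: 5.9958 km
B: 8.0775 km
C: 8.3307 km
D: 8.4154 km
E: 3.5407 km
F: 7.3561 km
G: 5.2701 km
H: 8.2167 km
I: 6.4424 km
J: 5.7679 km
K: 5.6651 km
L: 2.8817 km
M: 3.7822 km
N: 4.4750 km
Minimum: L at 2.8817 km.

L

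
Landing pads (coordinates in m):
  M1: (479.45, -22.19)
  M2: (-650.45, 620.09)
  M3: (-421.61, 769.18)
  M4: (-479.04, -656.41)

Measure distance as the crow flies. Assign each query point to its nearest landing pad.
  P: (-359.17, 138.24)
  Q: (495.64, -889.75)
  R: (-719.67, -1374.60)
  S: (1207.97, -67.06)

P→M2; Q→M1; R→M4; S→M1

P at (-359.17, 138.24):
  M1: 853.83 m
  M2: 563.05 m
  M3: 634.02 m
  M4: 803.64 m
  → nearest: M2 (563.05 m)
Q at (495.64, -889.75):
  M1: 867.71 m
  M2: 1895.56 m
  M3: 1895.63 m
  M4: 1002.22 m
  → nearest: M1 (867.71 m)
R at (-719.67, -1374.60):
  M1: 1807.46 m
  M2: 1995.89 m
  M3: 2164.40 m
  M4: 757.43 m
  → nearest: M4 (757.43 m)
S at (1207.97, -67.06):
  M1: 729.90 m
  M2: 1981.39 m
  M3: 1831.62 m
  M4: 1786.99 m
  → nearest: M1 (729.90 m)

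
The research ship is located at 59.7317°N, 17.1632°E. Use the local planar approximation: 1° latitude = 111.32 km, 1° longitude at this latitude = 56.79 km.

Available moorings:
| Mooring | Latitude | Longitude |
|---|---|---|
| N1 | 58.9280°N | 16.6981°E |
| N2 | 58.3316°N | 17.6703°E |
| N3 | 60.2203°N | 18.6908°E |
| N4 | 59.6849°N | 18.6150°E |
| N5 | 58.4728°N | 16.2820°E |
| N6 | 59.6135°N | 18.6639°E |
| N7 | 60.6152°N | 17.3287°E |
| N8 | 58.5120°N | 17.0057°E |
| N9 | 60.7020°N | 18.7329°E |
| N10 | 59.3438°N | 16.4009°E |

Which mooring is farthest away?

Distances from 59.7317°N, 17.1632°E:
N1: √((-0.8037·111.32)² + (-0.4651·56.79)²) = √(8004.502267 + 697.648101) = 93.2853 km
N2: √((-1.4001·111.32)² + (0.5071·56.79)²) = √(24292.069028 + 829.336842) = 158.4973 km
N3: √((0.4886·111.32)² + (1.5276·56.79)²) = √(2958.375659 + 7525.979600) = 102.3931 km
N4: √((-0.0468·111.32)² + (1.4518·56.79)²) = √(27.141766 + 6797.626863) = 82.6122 km
N5: √((-1.2589·111.32)² + (-0.8812·56.79)²) = √(19639.429250 + 2504.336679) = 148.8078 km
N6: √((-0.1182·111.32)² + (1.5007·56.79)²) = √(173.133596 + 7263.258524) = 86.2345 km
N7: √((0.8835·111.32)² + (0.1655·56.79)²) = √(9672.962475 + 88.336408) = 98.7993 km
N8: √((-1.2197·111.32)² + (-0.1575·56.79)²) = √(18435.394815 + 80.002739) = 136.0713 km
N9: √((0.9703·111.32)² + (1.5697·56.79)²) = √(11666.980126 + 7946.521338) = 140.0482 km
N10: √((-0.3879·111.32)² + (-0.7623·56.79)²) = √(1864.601179 + 1874.112153) = 61.1450 km
Maximum: N2 at 158.4973 km.

N2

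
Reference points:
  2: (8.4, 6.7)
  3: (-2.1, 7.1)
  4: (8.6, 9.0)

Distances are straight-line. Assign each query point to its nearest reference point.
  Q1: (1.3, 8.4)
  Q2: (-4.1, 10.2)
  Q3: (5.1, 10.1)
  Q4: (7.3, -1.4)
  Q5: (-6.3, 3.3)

Q1 at (1.3, 8.4):
  2: 7.30
  3: 3.64
  4: 7.32
  → nearest: 3 (3.64)
Q2 at (-4.1, 10.2):
  2: 12.98
  3: 3.69
  4: 12.76
  → nearest: 3 (3.69)
Q3 at (5.1, 10.1):
  2: 4.74
  3: 7.80
  4: 3.67
  → nearest: 4 (3.67)
Q4 at (7.3, -1.4):
  2: 8.17
  3: 12.67
  4: 10.48
  → nearest: 2 (8.17)
Q5 at (-6.3, 3.3):
  2: 15.09
  3: 5.66
  4: 15.95
  → nearest: 3 (5.66)

Q1→3; Q2→3; Q3→4; Q4→2; Q5→3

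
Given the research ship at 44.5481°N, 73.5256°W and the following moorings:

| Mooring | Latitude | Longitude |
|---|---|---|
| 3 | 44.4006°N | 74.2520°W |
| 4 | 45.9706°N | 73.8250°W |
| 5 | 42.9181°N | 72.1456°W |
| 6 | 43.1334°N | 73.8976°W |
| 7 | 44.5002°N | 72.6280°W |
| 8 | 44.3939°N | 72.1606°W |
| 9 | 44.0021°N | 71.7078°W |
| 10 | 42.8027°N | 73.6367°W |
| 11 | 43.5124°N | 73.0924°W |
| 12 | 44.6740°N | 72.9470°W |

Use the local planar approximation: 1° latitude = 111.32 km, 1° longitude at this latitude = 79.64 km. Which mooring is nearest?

12

Distances from 44.5481°N, 73.5256°W:
3: 60.1356 km
4: 160.1378 km
5: 212.1400 km
6: 160.2468 km
7: 71.6835 km
8: 110.0555 km
9: 157.0112 km
10: 194.4993 km
11: 120.3453 km
12: 48.1639 km
Minimum: 12 at 48.1639 km.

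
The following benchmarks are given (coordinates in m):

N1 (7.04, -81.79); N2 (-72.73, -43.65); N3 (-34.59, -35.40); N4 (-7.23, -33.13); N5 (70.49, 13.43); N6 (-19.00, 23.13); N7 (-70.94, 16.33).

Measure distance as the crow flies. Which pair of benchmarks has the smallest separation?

Pairwise distances:
N1–N2: 88.42 m
N1–N3: 62.33 m
N1–N4: 50.71 m
N1–N5: 114.42 m
N1–N6: 108.10 m
N1–N7: 125.33 m
N2–N3: 39.02 m
N2–N4: 66.34 m
N2–N5: 154.18 m
N2–N6: 85.71 m
N2–N7: 60.01 m
N3–N4: 27.45 m
N3–N5: 115.87 m
N3–N6: 60.57 m
N3–N7: 63.22 m
N4–N5: 90.60 m
N4–N6: 57.48 m
N4–N7: 80.66 m
N5–N6: 90.01 m
N5–N7: 141.46 m
N6–N7: 52.38 m
Closest pair: N3–N4 at 27.45 m.

N3 and N4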